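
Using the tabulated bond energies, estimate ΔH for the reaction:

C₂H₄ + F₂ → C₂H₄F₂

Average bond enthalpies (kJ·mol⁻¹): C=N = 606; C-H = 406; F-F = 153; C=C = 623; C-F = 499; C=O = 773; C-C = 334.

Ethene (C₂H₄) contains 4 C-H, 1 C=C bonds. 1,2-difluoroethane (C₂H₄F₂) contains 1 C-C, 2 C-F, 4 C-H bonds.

Bonds broken (reactants):
  C-H: 4 × 406 = 1624
  C=C: 1 × 623 = 623
  F-F: 1 × 153 = 153
  Σ(broken) = 2400 kJ
Bonds formed (products):
  C-C: 1 × 334 = 334
  C-F: 2 × 499 = 998
  C-H: 4 × 406 = 1624
  Σ(formed) = 2956 kJ
ΔH = Σ(broken) − Σ(formed) = 2400 − 2956 = −556 kJ

ΔH ≈ −556 kJ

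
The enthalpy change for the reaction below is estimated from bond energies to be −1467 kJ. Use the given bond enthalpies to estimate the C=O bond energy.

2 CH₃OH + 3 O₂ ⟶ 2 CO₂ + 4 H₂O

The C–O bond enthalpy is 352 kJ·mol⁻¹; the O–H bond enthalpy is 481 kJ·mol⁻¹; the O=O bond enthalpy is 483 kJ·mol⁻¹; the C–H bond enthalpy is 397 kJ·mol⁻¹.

D(C=O) ≈ 779 kJ/mol

Let D be the C=O bond energy.
Σ(broken) = 6×397 + 2×352 + 2×481 + 3×483 = 5497
Σ(formed) = 4×D + 8×481 = 3848 + 4D
ΔH = Σ(broken) − Σ(formed) = (5497) − (3848 + 4D) = +1649 − 4D
Setting this equal to −1467 kJ gives 4D = 3116, so D = 779 kJ/mol.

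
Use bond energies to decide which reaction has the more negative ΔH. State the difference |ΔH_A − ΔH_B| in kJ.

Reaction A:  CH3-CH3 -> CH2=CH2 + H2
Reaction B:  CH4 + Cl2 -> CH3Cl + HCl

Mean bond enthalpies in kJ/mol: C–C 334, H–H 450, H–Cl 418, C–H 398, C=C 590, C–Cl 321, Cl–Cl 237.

Reaction B, by 194 kJ

Reaction A:
  Bonds broken (reactants):
    C–C: 1 × 334 = 334
    C–H: 6 × 398 = 2388
    Σ(broken) = 2722 kJ
  Bonds formed (products):
    C–H: 4 × 398 = 1592
    C=C: 1 × 590 = 590
    H–H: 1 × 450 = 450
    Σ(formed) = 2632 kJ
  ΔH_A = 2722 − 2632 = +90 kJ
Reaction B:
  Bonds broken (reactants):
    C–H: 4 × 398 = 1592
    Cl–Cl: 1 × 237 = 237
    Σ(broken) = 1829 kJ
  Bonds formed (products):
    C–Cl: 1 × 321 = 321
    C–H: 3 × 398 = 1194
    H–Cl: 1 × 418 = 418
    Σ(formed) = 1933 kJ
  ΔH_B = 1829 − 1933 = −104 kJ
ΔH_A − ΔH_B = +194 kJ, so reaction B has the more negative ΔH; |ΔH_A − ΔH_B| = 194 kJ.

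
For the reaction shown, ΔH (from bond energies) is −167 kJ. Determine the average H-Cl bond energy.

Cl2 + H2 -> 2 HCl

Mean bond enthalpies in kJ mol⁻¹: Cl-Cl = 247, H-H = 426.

Let D be the H-Cl bond energy.
Σ(broken) = 1×247 + 1×426 = 673
Σ(formed) = 2×D = 2D
ΔH = Σ(broken) − Σ(formed) = (673) − (2D) = +673 − 2D
Setting this equal to −167 kJ gives 2D = 840, so D = 420 kJ/mol.

D(H-Cl) ≈ 420 kJ/mol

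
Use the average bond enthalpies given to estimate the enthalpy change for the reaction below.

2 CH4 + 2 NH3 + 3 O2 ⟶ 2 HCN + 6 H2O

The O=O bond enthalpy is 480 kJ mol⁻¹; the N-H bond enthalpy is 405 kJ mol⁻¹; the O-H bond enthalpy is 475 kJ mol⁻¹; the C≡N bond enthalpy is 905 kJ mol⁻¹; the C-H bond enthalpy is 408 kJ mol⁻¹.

ΔH ≈ −1192 kJ

Bonds broken (reactants):
  C-H: 8 × 408 = 3264
  N-H: 6 × 405 = 2430
  O=O: 3 × 480 = 1440
  Σ(broken) = 7134 kJ
Bonds formed (products):
  C≡N: 2 × 905 = 1810
  C-H: 2 × 408 = 816
  O-H: 12 × 475 = 5700
  Σ(formed) = 8326 kJ
ΔH = Σ(broken) − Σ(formed) = 7134 − 8326 = −1192 kJ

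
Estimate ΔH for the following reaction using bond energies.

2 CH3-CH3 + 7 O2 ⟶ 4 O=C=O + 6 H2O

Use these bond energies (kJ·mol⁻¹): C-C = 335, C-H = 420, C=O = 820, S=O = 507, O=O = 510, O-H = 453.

Bonds broken (reactants):
  C-C: 2 × 335 = 670
  C-H: 12 × 420 = 5040
  O=O: 7 × 510 = 3570
  Σ(broken) = 9280 kJ
Bonds formed (products):
  C=O: 8 × 820 = 6560
  O-H: 12 × 453 = 5436
  Σ(formed) = 11996 kJ
ΔH = Σ(broken) − Σ(formed) = 9280 − 11996 = −2716 kJ

ΔH ≈ −2716 kJ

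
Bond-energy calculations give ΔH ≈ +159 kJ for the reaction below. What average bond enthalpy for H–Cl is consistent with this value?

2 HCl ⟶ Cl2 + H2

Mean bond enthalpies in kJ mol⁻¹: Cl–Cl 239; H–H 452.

Let D be the H–Cl bond energy.
Σ(broken) = 2×D = 2D
Σ(formed) = 1×239 + 1×452 = 691
ΔH = Σ(broken) − Σ(formed) = (2D) − (691) = −691 + 2D
Setting this equal to +159 kJ gives 2D = 850, so D = 425 kJ/mol.

D(H–Cl) ≈ 425 kJ/mol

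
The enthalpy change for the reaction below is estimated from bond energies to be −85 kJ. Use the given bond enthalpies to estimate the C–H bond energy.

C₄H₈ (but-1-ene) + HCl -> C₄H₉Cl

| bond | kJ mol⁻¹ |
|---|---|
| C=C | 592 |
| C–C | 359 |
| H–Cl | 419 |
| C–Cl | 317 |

D(C–H) ≈ 420 kJ/mol

Let D be the C–H bond energy.
Σ(broken) = 2×359 + 8×D + 1×592 + 1×419 = 1729 + 8D
Σ(formed) = 3×359 + 1×317 + 9×D = 1394 + 9D
ΔH = Σ(broken) − Σ(formed) = (1729 + 8D) − (1394 + 9D) = +335 − D
Setting this equal to −85 kJ gives D = 420 kJ/mol.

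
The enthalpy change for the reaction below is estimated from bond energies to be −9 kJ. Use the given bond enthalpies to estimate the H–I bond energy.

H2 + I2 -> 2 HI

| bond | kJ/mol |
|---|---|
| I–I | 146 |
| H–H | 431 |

D(H–I) ≈ 293 kJ/mol

Let D be the H–I bond energy.
Σ(broken) = 1×431 + 1×146 = 577
Σ(formed) = 2×D = 2D
ΔH = Σ(broken) − Σ(formed) = (577) − (2D) = +577 − 2D
Setting this equal to −9 kJ gives 2D = 586, so D = 293 kJ/mol.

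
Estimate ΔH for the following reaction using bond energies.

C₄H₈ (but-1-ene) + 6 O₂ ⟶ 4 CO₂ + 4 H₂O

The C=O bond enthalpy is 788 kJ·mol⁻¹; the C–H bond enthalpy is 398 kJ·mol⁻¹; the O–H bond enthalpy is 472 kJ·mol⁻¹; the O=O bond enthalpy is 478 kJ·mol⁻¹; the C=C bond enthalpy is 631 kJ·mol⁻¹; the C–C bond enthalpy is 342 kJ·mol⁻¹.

Bonds broken (reactants):
  C–C: 2 × 342 = 684
  C–H: 8 × 398 = 3184
  C=C: 1 × 631 = 631
  O=O: 6 × 478 = 2868
  Σ(broken) = 7367 kJ
Bonds formed (products):
  C=O: 8 × 788 = 6304
  O–H: 8 × 472 = 3776
  Σ(formed) = 10080 kJ
ΔH = Σ(broken) − Σ(formed) = 7367 − 10080 = −2713 kJ

ΔH ≈ −2713 kJ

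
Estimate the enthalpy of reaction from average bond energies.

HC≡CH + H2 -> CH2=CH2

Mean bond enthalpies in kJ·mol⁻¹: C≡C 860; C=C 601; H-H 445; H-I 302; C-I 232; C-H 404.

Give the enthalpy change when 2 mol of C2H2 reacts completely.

ΔH = −208 kJ

Bonds broken (reactants):
  C≡C: 1 × 860 = 860
  C-H: 2 × 404 = 808
  H-H: 1 × 445 = 445
  Σ(broken) = 2113 kJ
Bonds formed (products):
  C-H: 4 × 404 = 1616
  C=C: 1 × 601 = 601
  Σ(formed) = 2217 kJ
ΔH = Σ(broken) − Σ(formed) = 2113 − 2217 = −104 kJ
For 2× the reaction as written: 2 × (−104) = −208 kJ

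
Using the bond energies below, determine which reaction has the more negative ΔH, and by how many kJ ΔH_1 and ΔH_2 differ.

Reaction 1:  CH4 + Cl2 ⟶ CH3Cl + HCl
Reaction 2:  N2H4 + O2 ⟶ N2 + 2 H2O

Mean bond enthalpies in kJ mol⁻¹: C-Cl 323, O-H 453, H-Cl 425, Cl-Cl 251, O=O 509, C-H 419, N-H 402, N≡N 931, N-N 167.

Reaction 2, by 381 kJ

Reaction 1:
  Bonds broken (reactants):
    C-H: 4 × 419 = 1676
    Cl-Cl: 1 × 251 = 251
    Σ(broken) = 1927 kJ
  Bonds formed (products):
    C-Cl: 1 × 323 = 323
    C-H: 3 × 419 = 1257
    H-Cl: 1 × 425 = 425
    Σ(formed) = 2005 kJ
  ΔH_1 = 1927 − 2005 = −78 kJ
Reaction 2:
  Bonds broken (reactants):
    N-H: 4 × 402 = 1608
    N-N: 1 × 167 = 167
    O=O: 1 × 509 = 509
    Σ(broken) = 2284 kJ
  Bonds formed (products):
    N≡N: 1 × 931 = 931
    O-H: 4 × 453 = 1812
    Σ(formed) = 2743 kJ
  ΔH_2 = 2284 − 2743 = −459 kJ
ΔH_1 − ΔH_2 = +381 kJ, so reaction 2 has the more negative ΔH; |ΔH_1 − ΔH_2| = 381 kJ.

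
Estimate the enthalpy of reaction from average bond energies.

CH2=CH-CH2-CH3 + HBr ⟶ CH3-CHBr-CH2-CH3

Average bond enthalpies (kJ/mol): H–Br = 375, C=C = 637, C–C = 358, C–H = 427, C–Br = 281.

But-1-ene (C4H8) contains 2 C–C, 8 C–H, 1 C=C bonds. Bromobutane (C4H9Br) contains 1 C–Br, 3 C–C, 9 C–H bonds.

ΔH ≈ −54 kJ

Bonds broken (reactants):
  C–C: 2 × 358 = 716
  C–H: 8 × 427 = 3416
  C=C: 1 × 637 = 637
  H–Br: 1 × 375 = 375
  Σ(broken) = 5144 kJ
Bonds formed (products):
  C–Br: 1 × 281 = 281
  C–C: 3 × 358 = 1074
  C–H: 9 × 427 = 3843
  Σ(formed) = 5198 kJ
ΔH = Σ(broken) − Σ(formed) = 5144 − 5198 = −54 kJ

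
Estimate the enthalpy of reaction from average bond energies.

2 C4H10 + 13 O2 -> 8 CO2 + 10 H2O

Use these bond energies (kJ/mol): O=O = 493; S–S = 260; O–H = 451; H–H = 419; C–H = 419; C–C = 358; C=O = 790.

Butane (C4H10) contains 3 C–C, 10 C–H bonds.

ΔH ≈ −4723 kJ

Bonds broken (reactants):
  C–C: 6 × 358 = 2148
  C–H: 20 × 419 = 8380
  O=O: 13 × 493 = 6409
  Σ(broken) = 16937 kJ
Bonds formed (products):
  C=O: 16 × 790 = 12640
  O–H: 20 × 451 = 9020
  Σ(formed) = 21660 kJ
ΔH = Σ(broken) − Σ(formed) = 16937 − 21660 = −4723 kJ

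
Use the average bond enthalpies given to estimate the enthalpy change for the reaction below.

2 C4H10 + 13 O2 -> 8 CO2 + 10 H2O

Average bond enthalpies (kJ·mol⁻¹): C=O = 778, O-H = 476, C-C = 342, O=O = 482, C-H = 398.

Bonds broken (reactants):
  C-C: 6 × 342 = 2052
  C-H: 20 × 398 = 7960
  O=O: 13 × 482 = 6266
  Σ(broken) = 16278 kJ
Bonds formed (products):
  C=O: 16 × 778 = 12448
  O-H: 20 × 476 = 9520
  Σ(formed) = 21968 kJ
ΔH = Σ(broken) − Σ(formed) = 16278 − 21968 = −5690 kJ

ΔH ≈ −5690 kJ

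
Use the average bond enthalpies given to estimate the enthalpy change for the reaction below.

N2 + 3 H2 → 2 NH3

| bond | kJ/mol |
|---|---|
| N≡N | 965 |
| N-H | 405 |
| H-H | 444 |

Bonds broken (reactants):
  H-H: 3 × 444 = 1332
  N≡N: 1 × 965 = 965
  Σ(broken) = 2297 kJ
Bonds formed (products):
  N-H: 6 × 405 = 2430
  Σ(formed) = 2430 kJ
ΔH = Σ(broken) − Σ(formed) = 2297 − 2430 = −133 kJ

ΔH ≈ −133 kJ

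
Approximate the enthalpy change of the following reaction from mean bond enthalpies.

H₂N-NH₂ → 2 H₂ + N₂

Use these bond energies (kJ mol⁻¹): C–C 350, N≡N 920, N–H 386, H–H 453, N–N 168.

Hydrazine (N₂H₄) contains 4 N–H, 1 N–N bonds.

ΔH ≈ −114 kJ

Bonds broken (reactants):
  N–H: 4 × 386 = 1544
  N–N: 1 × 168 = 168
  Σ(broken) = 1712 kJ
Bonds formed (products):
  H–H: 2 × 453 = 906
  N≡N: 1 × 920 = 920
  Σ(formed) = 1826 kJ
ΔH = Σ(broken) − Σ(formed) = 1712 − 1826 = −114 kJ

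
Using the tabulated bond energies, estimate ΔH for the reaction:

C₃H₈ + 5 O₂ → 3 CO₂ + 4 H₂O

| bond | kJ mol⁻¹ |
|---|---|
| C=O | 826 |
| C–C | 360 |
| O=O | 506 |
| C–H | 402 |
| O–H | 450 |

Bonds broken (reactants):
  C–C: 2 × 360 = 720
  C–H: 8 × 402 = 3216
  O=O: 5 × 506 = 2530
  Σ(broken) = 6466 kJ
Bonds formed (products):
  C=O: 6 × 826 = 4956
  O–H: 8 × 450 = 3600
  Σ(formed) = 8556 kJ
ΔH = Σ(broken) − Σ(formed) = 6466 − 8556 = −2090 kJ

ΔH ≈ −2090 kJ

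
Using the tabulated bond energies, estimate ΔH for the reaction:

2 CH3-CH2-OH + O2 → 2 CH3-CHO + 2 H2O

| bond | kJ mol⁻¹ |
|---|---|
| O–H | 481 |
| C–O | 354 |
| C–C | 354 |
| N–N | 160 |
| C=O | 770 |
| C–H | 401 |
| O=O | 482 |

ΔH ≈ −510 kJ

Bonds broken (reactants):
  C–C: 2 × 354 = 708
  C–H: 10 × 401 = 4010
  C–O: 2 × 354 = 708
  O–H: 2 × 481 = 962
  O=O: 1 × 482 = 482
  Σ(broken) = 6870 kJ
Bonds formed (products):
  C–C: 2 × 354 = 708
  C–H: 8 × 401 = 3208
  C=O: 2 × 770 = 1540
  O–H: 4 × 481 = 1924
  Σ(formed) = 7380 kJ
ΔH = Σ(broken) − Σ(formed) = 6870 − 7380 = −510 kJ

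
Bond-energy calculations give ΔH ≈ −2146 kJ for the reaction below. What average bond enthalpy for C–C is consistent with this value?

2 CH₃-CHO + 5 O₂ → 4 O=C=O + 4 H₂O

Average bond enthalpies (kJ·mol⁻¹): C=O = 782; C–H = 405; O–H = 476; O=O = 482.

Let D be the C–C bond energy.
Σ(broken) = 2×D + 8×405 + 2×782 + 5×482 = 7214 + 2D
Σ(formed) = 8×782 + 8×476 = 10064
ΔH = Σ(broken) − Σ(formed) = (7214 + 2D) − (10064) = −2850 + 2D
Setting this equal to −2146 kJ gives 2D = 704, so D = 352 kJ/mol.

D(C–C) ≈ 352 kJ/mol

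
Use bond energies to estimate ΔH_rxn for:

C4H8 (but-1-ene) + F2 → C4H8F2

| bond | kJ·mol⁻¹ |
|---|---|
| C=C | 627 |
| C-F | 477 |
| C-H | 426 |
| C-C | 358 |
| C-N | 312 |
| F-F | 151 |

Bonds broken (reactants):
  C-C: 2 × 358 = 716
  C-H: 8 × 426 = 3408
  C=C: 1 × 627 = 627
  F-F: 1 × 151 = 151
  Σ(broken) = 4902 kJ
Bonds formed (products):
  C-C: 3 × 358 = 1074
  C-F: 2 × 477 = 954
  C-H: 8 × 426 = 3408
  Σ(formed) = 5436 kJ
ΔH = Σ(broken) − Σ(formed) = 4902 − 5436 = −534 kJ

ΔH ≈ −534 kJ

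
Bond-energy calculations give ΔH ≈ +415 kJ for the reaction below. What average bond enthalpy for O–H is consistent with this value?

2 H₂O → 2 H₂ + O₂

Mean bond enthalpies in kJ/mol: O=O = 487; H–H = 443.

D(O–H) ≈ 447 kJ/mol

Let D be the O–H bond energy.
Σ(broken) = 4×D = 4D
Σ(formed) = 2×443 + 1×487 = 1373
ΔH = Σ(broken) − Σ(formed) = (4D) − (1373) = −1373 + 4D
Setting this equal to +415 kJ gives 4D = 1788, so D = 447 kJ/mol.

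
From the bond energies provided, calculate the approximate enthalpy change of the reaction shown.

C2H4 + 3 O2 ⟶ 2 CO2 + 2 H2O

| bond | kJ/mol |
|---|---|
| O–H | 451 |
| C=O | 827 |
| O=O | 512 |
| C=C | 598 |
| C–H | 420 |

Bonds broken (reactants):
  C–H: 4 × 420 = 1680
  C=C: 1 × 598 = 598
  O=O: 3 × 512 = 1536
  Σ(broken) = 3814 kJ
Bonds formed (products):
  C=O: 4 × 827 = 3308
  O–H: 4 × 451 = 1804
  Σ(formed) = 5112 kJ
ΔH = Σ(broken) − Σ(formed) = 3814 − 5112 = −1298 kJ

ΔH ≈ −1298 kJ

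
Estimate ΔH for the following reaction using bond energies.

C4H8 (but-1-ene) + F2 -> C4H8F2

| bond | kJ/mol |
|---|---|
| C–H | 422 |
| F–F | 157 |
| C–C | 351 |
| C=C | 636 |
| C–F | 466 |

ΔH ≈ −490 kJ

Bonds broken (reactants):
  C–C: 2 × 351 = 702
  C–H: 8 × 422 = 3376
  C=C: 1 × 636 = 636
  F–F: 1 × 157 = 157
  Σ(broken) = 4871 kJ
Bonds formed (products):
  C–C: 3 × 351 = 1053
  C–F: 2 × 466 = 932
  C–H: 8 × 422 = 3376
  Σ(formed) = 5361 kJ
ΔH = Σ(broken) − Σ(formed) = 4871 − 5361 = −490 kJ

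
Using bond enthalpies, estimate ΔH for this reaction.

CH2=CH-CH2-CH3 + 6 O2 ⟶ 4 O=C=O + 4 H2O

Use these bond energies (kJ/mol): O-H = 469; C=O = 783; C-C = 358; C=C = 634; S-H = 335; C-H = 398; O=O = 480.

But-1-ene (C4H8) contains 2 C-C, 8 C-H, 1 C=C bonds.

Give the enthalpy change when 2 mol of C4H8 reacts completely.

Bonds broken (reactants):
  C-C: 2 × 358 = 716
  C-H: 8 × 398 = 3184
  C=C: 1 × 634 = 634
  O=O: 6 × 480 = 2880
  Σ(broken) = 7414 kJ
Bonds formed (products):
  C=O: 8 × 783 = 6264
  O-H: 8 × 469 = 3752
  Σ(formed) = 10016 kJ
ΔH = Σ(broken) − Σ(formed) = 7414 − 10016 = −2602 kJ
For 2× the reaction as written: 2 × (−2602) = −5204 kJ

ΔH = −5204 kJ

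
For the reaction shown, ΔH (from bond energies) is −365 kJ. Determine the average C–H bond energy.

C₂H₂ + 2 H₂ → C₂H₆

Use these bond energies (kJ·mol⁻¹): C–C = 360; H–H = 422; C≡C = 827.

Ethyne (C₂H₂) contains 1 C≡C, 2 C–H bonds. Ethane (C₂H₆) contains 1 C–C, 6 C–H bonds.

Let D be the C–H bond energy.
Σ(broken) = 1×827 + 2×D + 2×422 = 1671 + 2D
Σ(formed) = 1×360 + 6×D = 360 + 6D
ΔH = Σ(broken) − Σ(formed) = (1671 + 2D) − (360 + 6D) = +1311 − 4D
Setting this equal to −365 kJ gives 4D = 1676, so D = 419 kJ/mol.

D(C–H) ≈ 419 kJ/mol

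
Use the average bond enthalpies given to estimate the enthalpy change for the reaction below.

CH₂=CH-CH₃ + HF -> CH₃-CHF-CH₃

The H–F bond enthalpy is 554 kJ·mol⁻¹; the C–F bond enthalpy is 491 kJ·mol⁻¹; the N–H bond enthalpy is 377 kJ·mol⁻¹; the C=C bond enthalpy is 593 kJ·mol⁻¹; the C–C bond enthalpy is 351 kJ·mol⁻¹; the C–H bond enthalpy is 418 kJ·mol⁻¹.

Bonds broken (reactants):
  C–C: 1 × 351 = 351
  C–H: 6 × 418 = 2508
  C=C: 1 × 593 = 593
  H–F: 1 × 554 = 554
  Σ(broken) = 4006 kJ
Bonds formed (products):
  C–C: 2 × 351 = 702
  C–F: 1 × 491 = 491
  C–H: 7 × 418 = 2926
  Σ(formed) = 4119 kJ
ΔH = Σ(broken) − Σ(formed) = 4006 − 4119 = −113 kJ

ΔH ≈ −113 kJ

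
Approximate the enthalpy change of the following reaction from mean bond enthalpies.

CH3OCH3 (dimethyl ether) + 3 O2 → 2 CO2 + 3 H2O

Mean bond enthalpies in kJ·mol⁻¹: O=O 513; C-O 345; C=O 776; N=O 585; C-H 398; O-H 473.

ΔH ≈ −1325 kJ

Bonds broken (reactants):
  C-H: 6 × 398 = 2388
  C-O: 2 × 345 = 690
  O=O: 3 × 513 = 1539
  Σ(broken) = 4617 kJ
Bonds formed (products):
  C=O: 4 × 776 = 3104
  O-H: 6 × 473 = 2838
  Σ(formed) = 5942 kJ
ΔH = Σ(broken) − Σ(formed) = 4617 − 5942 = −1325 kJ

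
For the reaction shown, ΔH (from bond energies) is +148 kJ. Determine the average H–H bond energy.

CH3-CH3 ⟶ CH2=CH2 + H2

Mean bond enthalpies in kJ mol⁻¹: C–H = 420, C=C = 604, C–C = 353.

Let D be the H–H bond energy.
Σ(broken) = 1×353 + 6×420 = 2873
Σ(formed) = 4×420 + 1×604 + 1×D = 2284 + D
ΔH = Σ(broken) − Σ(formed) = (2873) − (2284 + D) = +589 − D
Setting this equal to +148 kJ gives D = 441 kJ/mol.

D(H–H) ≈ 441 kJ/mol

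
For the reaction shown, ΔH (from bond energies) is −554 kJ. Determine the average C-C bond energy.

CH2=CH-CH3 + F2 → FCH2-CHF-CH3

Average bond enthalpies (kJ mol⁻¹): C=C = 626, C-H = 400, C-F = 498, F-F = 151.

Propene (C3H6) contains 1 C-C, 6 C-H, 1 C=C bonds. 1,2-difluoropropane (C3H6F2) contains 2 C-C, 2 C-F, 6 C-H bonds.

Let D be the C-C bond energy.
Σ(broken) = 1×D + 6×400 + 1×626 + 1×151 = 3177 + D
Σ(formed) = 2×D + 2×498 + 6×400 = 3396 + 2D
ΔH = Σ(broken) − Σ(formed) = (3177 + D) − (3396 + 2D) = −219 − D
Setting this equal to −554 kJ gives D = 335 kJ/mol.

D(C-C) ≈ 335 kJ/mol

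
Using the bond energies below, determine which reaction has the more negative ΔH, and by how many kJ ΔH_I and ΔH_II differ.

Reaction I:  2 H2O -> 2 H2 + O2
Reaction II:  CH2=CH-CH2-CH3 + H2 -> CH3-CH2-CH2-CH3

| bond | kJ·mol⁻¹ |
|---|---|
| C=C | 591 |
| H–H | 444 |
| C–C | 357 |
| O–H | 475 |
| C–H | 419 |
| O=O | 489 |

Reaction I:
  Bonds broken (reactants):
    O–H: 4 × 475 = 1900
    Σ(broken) = 1900 kJ
  Bonds formed (products):
    H–H: 2 × 444 = 888
    O=O: 1 × 489 = 489
    Σ(formed) = 1377 kJ
  ΔH_I = 1900 − 1377 = +523 kJ
Reaction II:
  Bonds broken (reactants):
    C–C: 2 × 357 = 714
    C–H: 8 × 419 = 3352
    C=C: 1 × 591 = 591
    H–H: 1 × 444 = 444
    Σ(broken) = 5101 kJ
  Bonds formed (products):
    C–C: 3 × 357 = 1071
    C–H: 10 × 419 = 4190
    Σ(formed) = 5261 kJ
  ΔH_II = 5101 − 5261 = −160 kJ
ΔH_I − ΔH_II = +683 kJ, so reaction II has the more negative ΔH; |ΔH_I − ΔH_II| = 683 kJ.

Reaction II, by 683 kJ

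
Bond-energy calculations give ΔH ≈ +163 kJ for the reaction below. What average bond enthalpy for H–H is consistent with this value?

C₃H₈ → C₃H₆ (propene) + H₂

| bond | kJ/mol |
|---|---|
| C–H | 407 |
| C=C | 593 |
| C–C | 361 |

Let D be the H–H bond energy.
Σ(broken) = 2×361 + 8×407 = 3978
Σ(formed) = 1×361 + 6×407 + 1×593 + 1×D = 3396 + D
ΔH = Σ(broken) − Σ(formed) = (3978) − (3396 + D) = +582 − D
Setting this equal to +163 kJ gives D = 419 kJ/mol.

D(H–H) ≈ 419 kJ/mol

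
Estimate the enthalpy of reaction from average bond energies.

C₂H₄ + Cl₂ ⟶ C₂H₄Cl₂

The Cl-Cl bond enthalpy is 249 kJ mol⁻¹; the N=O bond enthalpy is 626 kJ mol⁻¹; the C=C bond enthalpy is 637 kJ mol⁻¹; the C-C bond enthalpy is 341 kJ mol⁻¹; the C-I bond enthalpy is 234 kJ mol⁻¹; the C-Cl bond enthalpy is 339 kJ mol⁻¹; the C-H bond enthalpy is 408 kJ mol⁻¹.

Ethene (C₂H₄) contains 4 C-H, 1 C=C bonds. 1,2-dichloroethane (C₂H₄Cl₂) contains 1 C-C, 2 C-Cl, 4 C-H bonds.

ΔH ≈ −133 kJ

Bonds broken (reactants):
  C-H: 4 × 408 = 1632
  C=C: 1 × 637 = 637
  Cl-Cl: 1 × 249 = 249
  Σ(broken) = 2518 kJ
Bonds formed (products):
  C-C: 1 × 341 = 341
  C-Cl: 2 × 339 = 678
  C-H: 4 × 408 = 1632
  Σ(formed) = 2651 kJ
ΔH = Σ(broken) − Σ(formed) = 2518 − 2651 = −133 kJ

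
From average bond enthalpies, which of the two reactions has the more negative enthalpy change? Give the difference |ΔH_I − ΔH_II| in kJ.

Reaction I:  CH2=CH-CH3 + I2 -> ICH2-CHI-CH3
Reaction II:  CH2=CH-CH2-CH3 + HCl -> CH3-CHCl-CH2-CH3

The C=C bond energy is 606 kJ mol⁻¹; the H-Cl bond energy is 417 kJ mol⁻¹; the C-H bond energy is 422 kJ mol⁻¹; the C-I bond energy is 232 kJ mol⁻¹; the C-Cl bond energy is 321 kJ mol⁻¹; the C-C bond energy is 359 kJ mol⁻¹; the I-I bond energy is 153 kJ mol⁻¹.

Reaction II, by 15 kJ

Reaction I:
  Bonds broken (reactants):
    C-C: 1 × 359 = 359
    C-H: 6 × 422 = 2532
    C=C: 1 × 606 = 606
    I-I: 1 × 153 = 153
    Σ(broken) = 3650 kJ
  Bonds formed (products):
    C-C: 2 × 359 = 718
    C-H: 6 × 422 = 2532
    C-I: 2 × 232 = 464
    Σ(formed) = 3714 kJ
  ΔH_I = 3650 − 3714 = −64 kJ
Reaction II:
  Bonds broken (reactants):
    C-C: 2 × 359 = 718
    C-H: 8 × 422 = 3376
    C=C: 1 × 606 = 606
    H-Cl: 1 × 417 = 417
    Σ(broken) = 5117 kJ
  Bonds formed (products):
    C-C: 3 × 359 = 1077
    C-Cl: 1 × 321 = 321
    C-H: 9 × 422 = 3798
    Σ(formed) = 5196 kJ
  ΔH_II = 5117 − 5196 = −79 kJ
ΔH_I − ΔH_II = +15 kJ, so reaction II has the more negative ΔH; |ΔH_I − ΔH_II| = 15 kJ.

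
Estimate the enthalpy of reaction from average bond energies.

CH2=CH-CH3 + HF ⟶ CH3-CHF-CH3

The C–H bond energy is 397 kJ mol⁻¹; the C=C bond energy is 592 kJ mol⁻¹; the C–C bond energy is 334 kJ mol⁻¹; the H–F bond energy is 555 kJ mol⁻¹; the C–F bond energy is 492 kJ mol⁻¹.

Bonds broken (reactants):
  C–C: 1 × 334 = 334
  C–H: 6 × 397 = 2382
  C=C: 1 × 592 = 592
  H–F: 1 × 555 = 555
  Σ(broken) = 3863 kJ
Bonds formed (products):
  C–C: 2 × 334 = 668
  C–F: 1 × 492 = 492
  C–H: 7 × 397 = 2779
  Σ(formed) = 3939 kJ
ΔH = Σ(broken) − Σ(formed) = 3863 − 3939 = −76 kJ

ΔH ≈ −76 kJ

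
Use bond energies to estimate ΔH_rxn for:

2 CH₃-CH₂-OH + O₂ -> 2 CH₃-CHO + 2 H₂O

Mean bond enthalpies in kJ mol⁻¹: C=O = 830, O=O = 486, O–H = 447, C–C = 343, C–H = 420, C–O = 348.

Bonds broken (reactants):
  C–C: 2 × 343 = 686
  C–H: 10 × 420 = 4200
  C–O: 2 × 348 = 696
  O–H: 2 × 447 = 894
  O=O: 1 × 486 = 486
  Σ(broken) = 6962 kJ
Bonds formed (products):
  C–C: 2 × 343 = 686
  C–H: 8 × 420 = 3360
  C=O: 2 × 830 = 1660
  O–H: 4 × 447 = 1788
  Σ(formed) = 7494 kJ
ΔH = Σ(broken) − Σ(formed) = 6962 − 7494 = −532 kJ

ΔH ≈ −532 kJ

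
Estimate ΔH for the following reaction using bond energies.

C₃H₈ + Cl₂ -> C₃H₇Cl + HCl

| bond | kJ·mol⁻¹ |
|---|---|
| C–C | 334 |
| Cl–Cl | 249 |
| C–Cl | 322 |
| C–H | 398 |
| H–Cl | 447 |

Bonds broken (reactants):
  C–C: 2 × 334 = 668
  C–H: 8 × 398 = 3184
  Cl–Cl: 1 × 249 = 249
  Σ(broken) = 4101 kJ
Bonds formed (products):
  C–C: 2 × 334 = 668
  C–Cl: 1 × 322 = 322
  C–H: 7 × 398 = 2786
  H–Cl: 1 × 447 = 447
  Σ(formed) = 4223 kJ
ΔH = Σ(broken) − Σ(formed) = 4101 − 4223 = −122 kJ

ΔH ≈ −122 kJ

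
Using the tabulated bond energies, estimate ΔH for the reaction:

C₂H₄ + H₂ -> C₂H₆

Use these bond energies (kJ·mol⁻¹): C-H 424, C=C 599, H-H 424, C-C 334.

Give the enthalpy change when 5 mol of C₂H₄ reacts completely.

ΔH = −795 kJ

Bonds broken (reactants):
  C-H: 4 × 424 = 1696
  C=C: 1 × 599 = 599
  H-H: 1 × 424 = 424
  Σ(broken) = 2719 kJ
Bonds formed (products):
  C-C: 1 × 334 = 334
  C-H: 6 × 424 = 2544
  Σ(formed) = 2878 kJ
ΔH = Σ(broken) − Σ(formed) = 2719 − 2878 = −159 kJ
For 5× the reaction as written: 5 × (−159) = −795 kJ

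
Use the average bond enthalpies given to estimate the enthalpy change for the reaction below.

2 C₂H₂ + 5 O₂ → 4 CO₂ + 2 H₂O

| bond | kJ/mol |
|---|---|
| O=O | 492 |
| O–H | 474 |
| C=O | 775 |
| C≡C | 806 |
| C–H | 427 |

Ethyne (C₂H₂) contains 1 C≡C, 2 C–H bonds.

Bonds broken (reactants):
  C≡C: 2 × 806 = 1612
  C–H: 4 × 427 = 1708
  O=O: 5 × 492 = 2460
  Σ(broken) = 5780 kJ
Bonds formed (products):
  C=O: 8 × 775 = 6200
  O–H: 4 × 474 = 1896
  Σ(formed) = 8096 kJ
ΔH = Σ(broken) − Σ(formed) = 5780 − 8096 = −2316 kJ

ΔH ≈ −2316 kJ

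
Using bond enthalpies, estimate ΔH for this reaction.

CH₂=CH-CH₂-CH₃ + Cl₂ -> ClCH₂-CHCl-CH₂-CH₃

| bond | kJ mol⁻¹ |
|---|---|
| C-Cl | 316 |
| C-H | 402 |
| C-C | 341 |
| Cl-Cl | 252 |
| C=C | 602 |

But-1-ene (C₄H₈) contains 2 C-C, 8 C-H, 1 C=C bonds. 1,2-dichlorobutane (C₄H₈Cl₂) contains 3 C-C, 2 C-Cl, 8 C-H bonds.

ΔH ≈ −119 kJ

Bonds broken (reactants):
  C-C: 2 × 341 = 682
  C-H: 8 × 402 = 3216
  C=C: 1 × 602 = 602
  Cl-Cl: 1 × 252 = 252
  Σ(broken) = 4752 kJ
Bonds formed (products):
  C-C: 3 × 341 = 1023
  C-Cl: 2 × 316 = 632
  C-H: 8 × 402 = 3216
  Σ(formed) = 4871 kJ
ΔH = Σ(broken) − Σ(formed) = 4752 − 4871 = −119 kJ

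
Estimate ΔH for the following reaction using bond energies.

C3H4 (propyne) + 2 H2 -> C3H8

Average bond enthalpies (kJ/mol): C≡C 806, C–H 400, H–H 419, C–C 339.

Bonds broken (reactants):
  C≡C: 1 × 806 = 806
  C–C: 1 × 339 = 339
  C–H: 4 × 400 = 1600
  H–H: 2 × 419 = 838
  Σ(broken) = 3583 kJ
Bonds formed (products):
  C–C: 2 × 339 = 678
  C–H: 8 × 400 = 3200
  Σ(formed) = 3878 kJ
ΔH = Σ(broken) − Σ(formed) = 3583 − 3878 = −295 kJ

ΔH ≈ −295 kJ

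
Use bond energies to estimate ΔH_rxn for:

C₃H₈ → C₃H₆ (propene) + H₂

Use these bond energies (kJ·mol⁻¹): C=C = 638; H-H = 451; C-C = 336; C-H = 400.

Bonds broken (reactants):
  C-C: 2 × 336 = 672
  C-H: 8 × 400 = 3200
  Σ(broken) = 3872 kJ
Bonds formed (products):
  C-C: 1 × 336 = 336
  C-H: 6 × 400 = 2400
  C=C: 1 × 638 = 638
  H-H: 1 × 451 = 451
  Σ(formed) = 3825 kJ
ΔH = Σ(broken) − Σ(formed) = 3872 − 3825 = +47 kJ

ΔH ≈ +47 kJ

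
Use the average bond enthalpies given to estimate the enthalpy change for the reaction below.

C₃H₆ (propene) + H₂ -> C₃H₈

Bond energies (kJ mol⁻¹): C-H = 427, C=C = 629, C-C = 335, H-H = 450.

ΔH ≈ −110 kJ

Bonds broken (reactants):
  C-C: 1 × 335 = 335
  C-H: 6 × 427 = 2562
  C=C: 1 × 629 = 629
  H-H: 1 × 450 = 450
  Σ(broken) = 3976 kJ
Bonds formed (products):
  C-C: 2 × 335 = 670
  C-H: 8 × 427 = 3416
  Σ(formed) = 4086 kJ
ΔH = Σ(broken) − Σ(formed) = 3976 − 4086 = −110 kJ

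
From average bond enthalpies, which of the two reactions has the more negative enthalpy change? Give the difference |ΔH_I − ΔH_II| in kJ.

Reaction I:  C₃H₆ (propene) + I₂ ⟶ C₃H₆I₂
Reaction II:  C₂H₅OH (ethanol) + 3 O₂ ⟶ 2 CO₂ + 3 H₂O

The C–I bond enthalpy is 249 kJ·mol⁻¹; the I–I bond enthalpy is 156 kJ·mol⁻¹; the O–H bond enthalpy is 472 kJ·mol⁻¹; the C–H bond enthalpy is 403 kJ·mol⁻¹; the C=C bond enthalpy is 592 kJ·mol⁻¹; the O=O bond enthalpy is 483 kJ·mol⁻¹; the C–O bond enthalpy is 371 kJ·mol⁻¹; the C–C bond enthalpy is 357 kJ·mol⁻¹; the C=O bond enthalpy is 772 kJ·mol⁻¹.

Reaction II, by 1149 kJ

Reaction I:
  Bonds broken (reactants):
    C–C: 1 × 357 = 357
    C–H: 6 × 403 = 2418
    C=C: 1 × 592 = 592
    I–I: 1 × 156 = 156
    Σ(broken) = 3523 kJ
  Bonds formed (products):
    C–C: 2 × 357 = 714
    C–H: 6 × 403 = 2418
    C–I: 2 × 249 = 498
    Σ(formed) = 3630 kJ
  ΔH_I = 3523 − 3630 = −107 kJ
Reaction II:
  Bonds broken (reactants):
    C–C: 1 × 357 = 357
    C–H: 5 × 403 = 2015
    C–O: 1 × 371 = 371
    O–H: 1 × 472 = 472
    O=O: 3 × 483 = 1449
    Σ(broken) = 4664 kJ
  Bonds formed (products):
    C=O: 4 × 772 = 3088
    O–H: 6 × 472 = 2832
    Σ(formed) = 5920 kJ
  ΔH_II = 4664 − 5920 = −1256 kJ
ΔH_I − ΔH_II = +1149 kJ, so reaction II has the more negative ΔH; |ΔH_I − ΔH_II| = 1149 kJ.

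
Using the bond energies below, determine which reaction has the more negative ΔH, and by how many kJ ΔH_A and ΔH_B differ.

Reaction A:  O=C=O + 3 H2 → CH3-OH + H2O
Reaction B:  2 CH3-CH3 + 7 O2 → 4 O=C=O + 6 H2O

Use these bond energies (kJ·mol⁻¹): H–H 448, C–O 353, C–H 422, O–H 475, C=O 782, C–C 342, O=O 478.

Reaction A:
  Bonds broken (reactants):
    C=O: 2 × 782 = 1564
    H–H: 3 × 448 = 1344
    Σ(broken) = 2908 kJ
  Bonds formed (products):
    C–H: 3 × 422 = 1266
    C–O: 1 × 353 = 353
    O–H: 3 × 475 = 1425
    Σ(formed) = 3044 kJ
  ΔH_A = 2908 − 3044 = −136 kJ
Reaction B:
  Bonds broken (reactants):
    C–C: 2 × 342 = 684
    C–H: 12 × 422 = 5064
    O=O: 7 × 478 = 3346
    Σ(broken) = 9094 kJ
  Bonds formed (products):
    C=O: 8 × 782 = 6256
    O–H: 12 × 475 = 5700
    Σ(formed) = 11956 kJ
  ΔH_B = 9094 − 11956 = −2862 kJ
ΔH_A − ΔH_B = +2726 kJ, so reaction B has the more negative ΔH; |ΔH_A − ΔH_B| = 2726 kJ.

Reaction B, by 2726 kJ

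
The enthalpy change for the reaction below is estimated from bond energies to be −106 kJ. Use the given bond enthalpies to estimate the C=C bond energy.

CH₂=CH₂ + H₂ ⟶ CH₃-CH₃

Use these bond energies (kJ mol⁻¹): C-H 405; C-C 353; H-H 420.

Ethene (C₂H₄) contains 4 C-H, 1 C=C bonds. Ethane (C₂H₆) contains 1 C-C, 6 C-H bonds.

Let D be the C=C bond energy.
Σ(broken) = 4×405 + 1×D + 1×420 = 2040 + D
Σ(formed) = 1×353 + 6×405 = 2783
ΔH = Σ(broken) − Σ(formed) = (2040 + D) − (2783) = −743 + D
Setting this equal to −106 kJ gives D = 637 kJ/mol.

D(C=C) ≈ 637 kJ/mol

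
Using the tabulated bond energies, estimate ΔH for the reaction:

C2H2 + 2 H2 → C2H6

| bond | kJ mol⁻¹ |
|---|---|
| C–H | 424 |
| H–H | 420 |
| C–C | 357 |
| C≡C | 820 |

ΔH ≈ −393 kJ

Bonds broken (reactants):
  C≡C: 1 × 820 = 820
  C–H: 2 × 424 = 848
  H–H: 2 × 420 = 840
  Σ(broken) = 2508 kJ
Bonds formed (products):
  C–C: 1 × 357 = 357
  C–H: 6 × 424 = 2544
  Σ(formed) = 2901 kJ
ΔH = Σ(broken) − Σ(formed) = 2508 − 2901 = −393 kJ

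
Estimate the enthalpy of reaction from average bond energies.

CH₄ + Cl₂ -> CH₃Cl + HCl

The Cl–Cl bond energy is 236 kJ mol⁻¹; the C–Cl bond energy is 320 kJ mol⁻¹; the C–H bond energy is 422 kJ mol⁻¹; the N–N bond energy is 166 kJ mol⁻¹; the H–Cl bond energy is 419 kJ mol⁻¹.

Bonds broken (reactants):
  C–H: 4 × 422 = 1688
  Cl–Cl: 1 × 236 = 236
  Σ(broken) = 1924 kJ
Bonds formed (products):
  C–Cl: 1 × 320 = 320
  C–H: 3 × 422 = 1266
  H–Cl: 1 × 419 = 419
  Σ(formed) = 2005 kJ
ΔH = Σ(broken) − Σ(formed) = 1924 − 2005 = −81 kJ

ΔH ≈ −81 kJ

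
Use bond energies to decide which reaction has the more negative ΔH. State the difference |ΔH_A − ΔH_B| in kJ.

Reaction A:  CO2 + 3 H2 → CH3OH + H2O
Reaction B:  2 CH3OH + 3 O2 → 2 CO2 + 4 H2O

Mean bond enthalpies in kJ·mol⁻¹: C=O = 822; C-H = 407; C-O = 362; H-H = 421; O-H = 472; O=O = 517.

Reaction B, by 1311 kJ

Reaction A:
  Bonds broken (reactants):
    C=O: 2 × 822 = 1644
    H-H: 3 × 421 = 1263
    Σ(broken) = 2907 kJ
  Bonds formed (products):
    C-H: 3 × 407 = 1221
    C-O: 1 × 362 = 362
    O-H: 3 × 472 = 1416
    Σ(formed) = 2999 kJ
  ΔH_A = 2907 − 2999 = −92 kJ
Reaction B:
  Bonds broken (reactants):
    C-H: 6 × 407 = 2442
    C-O: 2 × 362 = 724
    O-H: 2 × 472 = 944
    O=O: 3 × 517 = 1551
    Σ(broken) = 5661 kJ
  Bonds formed (products):
    C=O: 4 × 822 = 3288
    O-H: 8 × 472 = 3776
    Σ(formed) = 7064 kJ
  ΔH_B = 5661 − 7064 = −1403 kJ
ΔH_A − ΔH_B = +1311 kJ, so reaction B has the more negative ΔH; |ΔH_A − ΔH_B| = 1311 kJ.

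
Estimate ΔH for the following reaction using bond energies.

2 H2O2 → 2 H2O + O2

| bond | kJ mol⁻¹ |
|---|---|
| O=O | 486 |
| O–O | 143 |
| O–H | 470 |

ΔH ≈ −200 kJ

Bonds broken (reactants):
  O–H: 4 × 470 = 1880
  O–O: 2 × 143 = 286
  Σ(broken) = 2166 kJ
Bonds formed (products):
  O–H: 4 × 470 = 1880
  O=O: 1 × 486 = 486
  Σ(formed) = 2366 kJ
ΔH = Σ(broken) − Σ(formed) = 2166 − 2366 = −200 kJ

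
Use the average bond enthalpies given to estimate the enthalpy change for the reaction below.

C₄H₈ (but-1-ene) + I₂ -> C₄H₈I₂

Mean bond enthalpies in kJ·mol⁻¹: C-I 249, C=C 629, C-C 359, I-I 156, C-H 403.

Bonds broken (reactants):
  C-C: 2 × 359 = 718
  C-H: 8 × 403 = 3224
  C=C: 1 × 629 = 629
  I-I: 1 × 156 = 156
  Σ(broken) = 4727 kJ
Bonds formed (products):
  C-C: 3 × 359 = 1077
  C-H: 8 × 403 = 3224
  C-I: 2 × 249 = 498
  Σ(formed) = 4799 kJ
ΔH = Σ(broken) − Σ(formed) = 4727 − 4799 = −72 kJ

ΔH ≈ −72 kJ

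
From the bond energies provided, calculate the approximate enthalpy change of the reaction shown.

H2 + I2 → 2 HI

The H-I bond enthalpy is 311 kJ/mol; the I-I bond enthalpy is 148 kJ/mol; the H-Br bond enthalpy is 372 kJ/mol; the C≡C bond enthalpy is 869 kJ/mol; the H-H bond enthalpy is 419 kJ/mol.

ΔH ≈ −55 kJ

Bonds broken (reactants):
  H-H: 1 × 419 = 419
  I-I: 1 × 148 = 148
  Σ(broken) = 567 kJ
Bonds formed (products):
  H-I: 2 × 311 = 622
  Σ(formed) = 622 kJ
ΔH = Σ(broken) − Σ(formed) = 567 − 622 = −55 kJ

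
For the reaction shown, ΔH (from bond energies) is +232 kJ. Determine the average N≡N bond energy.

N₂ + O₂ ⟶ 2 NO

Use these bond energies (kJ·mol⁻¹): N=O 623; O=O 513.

Let D be the N≡N bond energy.
Σ(broken) = 1×D + 1×513 = 513 + D
Σ(formed) = 2×623 = 1246
ΔH = Σ(broken) − Σ(formed) = (513 + D) − (1246) = −733 + D
Setting this equal to +232 kJ gives D = 965 kJ/mol.

D(N≡N) ≈ 965 kJ/mol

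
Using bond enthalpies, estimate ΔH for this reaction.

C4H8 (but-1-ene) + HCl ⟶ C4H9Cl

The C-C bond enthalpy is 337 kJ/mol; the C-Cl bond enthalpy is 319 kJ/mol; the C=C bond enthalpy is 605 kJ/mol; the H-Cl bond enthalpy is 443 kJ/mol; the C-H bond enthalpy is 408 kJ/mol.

ΔH ≈ −16 kJ

Bonds broken (reactants):
  C-C: 2 × 337 = 674
  C-H: 8 × 408 = 3264
  C=C: 1 × 605 = 605
  H-Cl: 1 × 443 = 443
  Σ(broken) = 4986 kJ
Bonds formed (products):
  C-C: 3 × 337 = 1011
  C-Cl: 1 × 319 = 319
  C-H: 9 × 408 = 3672
  Σ(formed) = 5002 kJ
ΔH = Σ(broken) − Σ(formed) = 4986 − 5002 = −16 kJ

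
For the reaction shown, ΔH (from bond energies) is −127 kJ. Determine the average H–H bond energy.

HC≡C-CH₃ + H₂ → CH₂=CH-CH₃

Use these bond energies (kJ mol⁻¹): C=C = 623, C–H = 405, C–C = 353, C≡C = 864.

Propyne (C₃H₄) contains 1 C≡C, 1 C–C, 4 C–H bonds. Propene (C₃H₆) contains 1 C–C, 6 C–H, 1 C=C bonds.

D(H–H) ≈ 442 kJ/mol

Let D be the H–H bond energy.
Σ(broken) = 1×864 + 1×353 + 4×405 + 1×D = 2837 + D
Σ(formed) = 1×353 + 6×405 + 1×623 = 3406
ΔH = Σ(broken) − Σ(formed) = (2837 + D) − (3406) = −569 + D
Setting this equal to −127 kJ gives D = 442 kJ/mol.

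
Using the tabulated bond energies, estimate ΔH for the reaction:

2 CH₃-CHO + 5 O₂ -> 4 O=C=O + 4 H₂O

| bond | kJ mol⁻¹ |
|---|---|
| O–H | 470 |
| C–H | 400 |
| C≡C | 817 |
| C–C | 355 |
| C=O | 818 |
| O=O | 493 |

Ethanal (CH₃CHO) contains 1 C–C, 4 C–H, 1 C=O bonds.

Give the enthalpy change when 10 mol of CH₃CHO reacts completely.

Bonds broken (reactants):
  C–C: 2 × 355 = 710
  C–H: 8 × 400 = 3200
  C=O: 2 × 818 = 1636
  O=O: 5 × 493 = 2465
  Σ(broken) = 8011 kJ
Bonds formed (products):
  C=O: 8 × 818 = 6544
  O–H: 8 × 470 = 3760
  Σ(formed) = 10304 kJ
ΔH = Σ(broken) − Σ(formed) = 8011 − 10304 = −2293 kJ
For 5× the reaction as written: 5 × (−2293) = −11465 kJ

ΔH = −11465 kJ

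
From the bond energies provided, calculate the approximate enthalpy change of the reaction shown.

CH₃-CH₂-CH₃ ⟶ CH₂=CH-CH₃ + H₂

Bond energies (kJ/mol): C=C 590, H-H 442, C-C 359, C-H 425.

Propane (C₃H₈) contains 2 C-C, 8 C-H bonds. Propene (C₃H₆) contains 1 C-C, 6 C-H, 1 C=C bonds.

ΔH ≈ +177 kJ

Bonds broken (reactants):
  C-C: 2 × 359 = 718
  C-H: 8 × 425 = 3400
  Σ(broken) = 4118 kJ
Bonds formed (products):
  C-C: 1 × 359 = 359
  C-H: 6 × 425 = 2550
  C=C: 1 × 590 = 590
  H-H: 1 × 442 = 442
  Σ(formed) = 3941 kJ
ΔH = Σ(broken) − Σ(formed) = 4118 − 3941 = +177 kJ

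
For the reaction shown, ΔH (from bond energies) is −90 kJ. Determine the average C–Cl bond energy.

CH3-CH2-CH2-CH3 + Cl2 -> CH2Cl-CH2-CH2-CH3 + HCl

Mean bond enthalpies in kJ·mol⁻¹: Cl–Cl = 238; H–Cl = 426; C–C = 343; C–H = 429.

Let D be the C–Cl bond energy.
Σ(broken) = 3×343 + 10×429 + 1×238 = 5557
Σ(formed) = 3×343 + 1×D + 9×429 + 1×426 = 5316 + D
ΔH = Σ(broken) − Σ(formed) = (5557) − (5316 + D) = +241 − D
Setting this equal to −90 kJ gives D = 331 kJ/mol.

D(C–Cl) ≈ 331 kJ/mol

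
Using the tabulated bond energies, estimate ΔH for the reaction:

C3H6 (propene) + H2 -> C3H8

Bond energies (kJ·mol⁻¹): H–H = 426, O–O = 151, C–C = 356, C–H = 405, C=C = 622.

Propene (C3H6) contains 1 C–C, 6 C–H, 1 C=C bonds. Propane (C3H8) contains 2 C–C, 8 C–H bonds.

Bonds broken (reactants):
  C–C: 1 × 356 = 356
  C–H: 6 × 405 = 2430
  C=C: 1 × 622 = 622
  H–H: 1 × 426 = 426
  Σ(broken) = 3834 kJ
Bonds formed (products):
  C–C: 2 × 356 = 712
  C–H: 8 × 405 = 3240
  Σ(formed) = 3952 kJ
ΔH = Σ(broken) − Σ(formed) = 3834 − 3952 = −118 kJ

ΔH ≈ −118 kJ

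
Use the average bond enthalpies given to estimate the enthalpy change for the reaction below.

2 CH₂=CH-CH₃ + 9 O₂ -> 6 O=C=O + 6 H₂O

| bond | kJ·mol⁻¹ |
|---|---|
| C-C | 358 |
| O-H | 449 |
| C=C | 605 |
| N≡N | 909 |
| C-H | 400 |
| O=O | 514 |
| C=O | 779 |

ΔH ≈ −3384 kJ

Bonds broken (reactants):
  C-C: 2 × 358 = 716
  C-H: 12 × 400 = 4800
  C=C: 2 × 605 = 1210
  O=O: 9 × 514 = 4626
  Σ(broken) = 11352 kJ
Bonds formed (products):
  C=O: 12 × 779 = 9348
  O-H: 12 × 449 = 5388
  Σ(formed) = 14736 kJ
ΔH = Σ(broken) − Σ(formed) = 11352 − 14736 = −3384 kJ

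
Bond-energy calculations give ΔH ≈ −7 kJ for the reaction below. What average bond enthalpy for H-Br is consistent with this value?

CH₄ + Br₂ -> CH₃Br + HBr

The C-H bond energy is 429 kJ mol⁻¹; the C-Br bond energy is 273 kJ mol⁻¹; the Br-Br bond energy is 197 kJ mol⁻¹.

Let D be the H-Br bond energy.
Σ(broken) = 1×197 + 4×429 = 1913
Σ(formed) = 1×273 + 3×429 + 1×D = 1560 + D
ΔH = Σ(broken) − Σ(formed) = (1913) − (1560 + D) = +353 − D
Setting this equal to −7 kJ gives D = 360 kJ/mol.

D(H-Br) ≈ 360 kJ/mol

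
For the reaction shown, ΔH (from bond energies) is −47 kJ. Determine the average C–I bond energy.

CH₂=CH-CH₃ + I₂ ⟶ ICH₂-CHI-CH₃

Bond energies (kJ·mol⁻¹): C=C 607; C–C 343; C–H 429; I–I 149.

D(C–I) ≈ 230 kJ/mol

Let D be the C–I bond energy.
Σ(broken) = 1×343 + 6×429 + 1×607 + 1×149 = 3673
Σ(formed) = 2×343 + 6×429 + 2×D = 3260 + 2D
ΔH = Σ(broken) − Σ(formed) = (3673) − (3260 + 2D) = +413 − 2D
Setting this equal to −47 kJ gives 2D = 460, so D = 230 kJ/mol.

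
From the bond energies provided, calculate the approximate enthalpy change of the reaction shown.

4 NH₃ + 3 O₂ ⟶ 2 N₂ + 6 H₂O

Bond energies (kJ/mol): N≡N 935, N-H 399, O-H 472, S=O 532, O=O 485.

Bonds broken (reactants):
  N-H: 12 × 399 = 4788
  O=O: 3 × 485 = 1455
  Σ(broken) = 6243 kJ
Bonds formed (products):
  N≡N: 2 × 935 = 1870
  O-H: 12 × 472 = 5664
  Σ(formed) = 7534 kJ
ΔH = Σ(broken) − Σ(formed) = 6243 − 7534 = −1291 kJ

ΔH ≈ −1291 kJ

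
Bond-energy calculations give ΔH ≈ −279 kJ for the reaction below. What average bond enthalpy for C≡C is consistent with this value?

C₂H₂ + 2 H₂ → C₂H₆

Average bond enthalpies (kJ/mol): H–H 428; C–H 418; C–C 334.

D(C≡C) ≈ 871 kJ/mol

Let D be the C≡C bond energy.
Σ(broken) = 1×D + 2×418 + 2×428 = 1692 + D
Σ(formed) = 1×334 + 6×418 = 2842
ΔH = Σ(broken) − Σ(formed) = (1692 + D) − (2842) = −1150 + D
Setting this equal to −279 kJ gives D = 871 kJ/mol.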